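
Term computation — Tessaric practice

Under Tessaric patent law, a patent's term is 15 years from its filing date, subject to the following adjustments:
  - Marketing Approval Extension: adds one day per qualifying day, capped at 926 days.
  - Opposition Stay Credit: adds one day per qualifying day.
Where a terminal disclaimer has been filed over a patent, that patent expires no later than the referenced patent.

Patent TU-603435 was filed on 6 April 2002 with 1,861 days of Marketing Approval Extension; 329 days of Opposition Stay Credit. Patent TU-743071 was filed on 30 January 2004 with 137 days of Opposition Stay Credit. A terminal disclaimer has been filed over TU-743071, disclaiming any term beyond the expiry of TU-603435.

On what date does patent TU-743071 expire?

June 16, 2019

Natural term of TU-743071:
  Base: filing + 15 years → 30 January 2019.
  Opposition Stay Credit: +137 days → 16 June 2019.
Expiry of referenced patent TU-603435:
  Base: filing + 15 years → 6 April 2017.
  Marketing Approval Extension: 1861 days claimed exceeds the 926-day cap, so +926 days → 19 October 2019.
  Opposition Stay Credit: +329 days → 12 September 2020.
Terminal disclaimer: TU-743071 expires on the earlier of 16 June 2019 and 12 September 2020.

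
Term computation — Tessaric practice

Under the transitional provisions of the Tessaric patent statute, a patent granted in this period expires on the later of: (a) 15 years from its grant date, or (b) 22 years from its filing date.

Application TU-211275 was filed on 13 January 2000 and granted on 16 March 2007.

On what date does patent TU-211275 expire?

(a) grant + 15 years → 16 March 2022.
(b) filing + 22 years → 13 January 2022.
Later of the two: 16 March 2022.

March 16, 2022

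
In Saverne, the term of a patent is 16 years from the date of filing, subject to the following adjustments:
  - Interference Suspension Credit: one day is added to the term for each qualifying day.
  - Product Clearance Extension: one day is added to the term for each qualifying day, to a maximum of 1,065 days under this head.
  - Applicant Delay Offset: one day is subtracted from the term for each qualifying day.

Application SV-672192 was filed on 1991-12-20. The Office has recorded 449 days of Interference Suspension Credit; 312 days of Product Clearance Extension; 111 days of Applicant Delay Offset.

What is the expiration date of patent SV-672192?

September 30, 2009

Base term: filing date + 16 years → 20 December 2007.
Interference Suspension Credit: +449 days → 13 March 2009.
Product Clearance Extension: 312 days (within the 1065-day cap) → +312 days → 19 January 2010.
Applicant Delay Offset: −111 days → 30 September 2009.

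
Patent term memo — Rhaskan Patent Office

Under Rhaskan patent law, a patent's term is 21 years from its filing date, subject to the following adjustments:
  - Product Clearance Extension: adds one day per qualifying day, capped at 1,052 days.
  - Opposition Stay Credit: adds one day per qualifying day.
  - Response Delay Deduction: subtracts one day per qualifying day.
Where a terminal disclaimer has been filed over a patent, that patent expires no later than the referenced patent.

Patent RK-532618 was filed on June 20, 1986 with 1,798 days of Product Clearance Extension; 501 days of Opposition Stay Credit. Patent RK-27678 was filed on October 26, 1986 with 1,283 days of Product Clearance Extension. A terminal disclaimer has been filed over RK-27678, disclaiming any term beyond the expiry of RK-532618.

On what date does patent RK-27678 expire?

Natural term of RK-27678:
  Base: filing + 21 years → 26 October 2007.
  Product Clearance Extension: 1283 days claimed exceeds the 1052-day cap, so +1052 days → 12 September 2010.
Expiry of referenced patent RK-532618:
  Base: filing + 21 years → 20 June 2007.
  Product Clearance Extension: 1798 days claimed exceeds the 1052-day cap, so +1052 days → 7 May 2010.
  Opposition Stay Credit: +501 days → 20 September 2011.
Terminal disclaimer: RK-27678 expires on the earlier of 12 September 2010 and 20 September 2011.

September 12, 2010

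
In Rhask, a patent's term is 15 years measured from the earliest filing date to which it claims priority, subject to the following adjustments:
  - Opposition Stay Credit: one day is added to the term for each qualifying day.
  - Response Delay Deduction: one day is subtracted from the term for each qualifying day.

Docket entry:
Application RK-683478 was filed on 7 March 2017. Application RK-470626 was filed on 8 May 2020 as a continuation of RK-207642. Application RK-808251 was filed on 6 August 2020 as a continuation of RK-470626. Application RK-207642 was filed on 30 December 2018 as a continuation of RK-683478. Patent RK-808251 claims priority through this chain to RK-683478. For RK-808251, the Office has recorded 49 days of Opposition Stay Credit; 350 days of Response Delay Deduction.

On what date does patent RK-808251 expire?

May 11, 2031

Earliest priority filing: 7 March 2017.
Base term: 7 March 2017 + 15 years → 7 March 2032.
Opposition Stay Credit: +49 days → 25 April 2032.
Response Delay Deduction: −350 days → 11 May 2031.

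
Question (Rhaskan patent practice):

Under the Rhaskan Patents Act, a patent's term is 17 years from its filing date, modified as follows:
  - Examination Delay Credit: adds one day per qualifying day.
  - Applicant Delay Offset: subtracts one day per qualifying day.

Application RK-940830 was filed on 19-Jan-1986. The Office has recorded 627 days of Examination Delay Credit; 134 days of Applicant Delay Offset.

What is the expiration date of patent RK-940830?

Base term: filing date + 17 years → 19 January 2003.
Examination Delay Credit: +627 days → 7 October 2004.
Applicant Delay Offset: −134 days → 26 May 2004.

2004-05-26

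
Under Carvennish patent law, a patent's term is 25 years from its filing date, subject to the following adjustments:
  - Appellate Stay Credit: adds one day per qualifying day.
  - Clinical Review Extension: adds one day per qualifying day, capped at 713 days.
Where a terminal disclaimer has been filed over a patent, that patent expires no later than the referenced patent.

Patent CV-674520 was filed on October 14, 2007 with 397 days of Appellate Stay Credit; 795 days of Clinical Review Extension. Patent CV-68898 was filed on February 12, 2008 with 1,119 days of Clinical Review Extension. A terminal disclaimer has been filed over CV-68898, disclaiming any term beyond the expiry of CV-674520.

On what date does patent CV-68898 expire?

Natural term of CV-68898:
  Base: filing + 25 years → 12 February 2033.
  Clinical Review Extension: 1119 days claimed exceeds the 713-day cap, so +713 days → 26 January 2035.
Expiry of referenced patent CV-674520:
  Base: filing + 25 years → 14 October 2032.
  Appellate Stay Credit: +397 days → 15 November 2033.
  Clinical Review Extension: 795 days claimed exceeds the 713-day cap, so +713 days → 29 October 2035.
Terminal disclaimer: CV-68898 expires on the earlier of 26 January 2035 and 29 October 2035.

2035-01-26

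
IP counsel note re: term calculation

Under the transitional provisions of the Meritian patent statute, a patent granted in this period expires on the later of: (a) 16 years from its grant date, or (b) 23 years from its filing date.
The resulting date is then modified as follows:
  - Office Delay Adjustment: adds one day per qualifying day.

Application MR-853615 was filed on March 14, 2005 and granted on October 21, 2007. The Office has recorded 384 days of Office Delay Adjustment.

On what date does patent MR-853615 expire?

April 2, 2029

(a) grant + 16 years → 21 October 2023.
(b) filing + 23 years → 14 March 2028.
Later of the two: 14 March 2028.
Office Delay Adjustment: +384 days → 2 April 2029.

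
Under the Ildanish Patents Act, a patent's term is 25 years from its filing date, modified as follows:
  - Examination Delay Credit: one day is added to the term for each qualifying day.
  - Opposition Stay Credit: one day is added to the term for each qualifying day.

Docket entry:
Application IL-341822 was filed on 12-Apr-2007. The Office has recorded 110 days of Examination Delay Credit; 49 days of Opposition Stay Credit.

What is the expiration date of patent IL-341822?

2032-09-18

Base term: filing date + 25 years → 12 April 2032.
Examination Delay Credit: +110 days → 31 July 2032.
Opposition Stay Credit: +49 days → 18 September 2032.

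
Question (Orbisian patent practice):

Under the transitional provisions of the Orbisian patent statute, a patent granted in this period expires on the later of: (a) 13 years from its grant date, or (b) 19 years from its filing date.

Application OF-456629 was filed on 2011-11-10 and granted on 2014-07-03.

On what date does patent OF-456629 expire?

2030-11-10

(a) grant + 13 years → 3 July 2027.
(b) filing + 19 years → 10 November 2030.
Later of the two: 10 November 2030.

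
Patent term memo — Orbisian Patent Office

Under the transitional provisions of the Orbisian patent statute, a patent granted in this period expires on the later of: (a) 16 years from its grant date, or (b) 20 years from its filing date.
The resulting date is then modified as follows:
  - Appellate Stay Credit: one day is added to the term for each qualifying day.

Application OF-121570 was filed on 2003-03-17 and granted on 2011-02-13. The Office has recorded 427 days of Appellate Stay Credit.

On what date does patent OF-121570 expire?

April 15, 2028

(a) grant + 16 years → 13 February 2027.
(b) filing + 20 years → 17 March 2023.
Later of the two: 13 February 2027.
Appellate Stay Credit: +427 days → 15 April 2028.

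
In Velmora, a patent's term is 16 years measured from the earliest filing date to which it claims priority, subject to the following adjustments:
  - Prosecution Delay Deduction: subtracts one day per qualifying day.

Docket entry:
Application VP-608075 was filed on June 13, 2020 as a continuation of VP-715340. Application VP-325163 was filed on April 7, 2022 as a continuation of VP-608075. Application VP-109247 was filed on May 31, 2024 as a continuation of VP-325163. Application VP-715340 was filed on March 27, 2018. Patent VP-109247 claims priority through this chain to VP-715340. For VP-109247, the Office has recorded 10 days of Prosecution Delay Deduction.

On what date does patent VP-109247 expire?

Earliest priority filing: 27 March 2018.
Base term: 27 March 2018 + 16 years → 27 March 2034.
Prosecution Delay Deduction: −10 days → 17 March 2034.

March 17, 2034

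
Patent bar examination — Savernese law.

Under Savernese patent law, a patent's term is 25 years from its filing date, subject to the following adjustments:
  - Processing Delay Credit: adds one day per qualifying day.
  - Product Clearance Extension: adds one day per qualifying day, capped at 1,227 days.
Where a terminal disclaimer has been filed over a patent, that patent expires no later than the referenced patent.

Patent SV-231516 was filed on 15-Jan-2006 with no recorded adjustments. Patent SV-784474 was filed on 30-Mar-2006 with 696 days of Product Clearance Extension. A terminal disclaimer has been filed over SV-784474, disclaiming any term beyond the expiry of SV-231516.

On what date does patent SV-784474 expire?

2031-01-15

Natural term of SV-784474:
  Base: filing + 25 years → 30 March 2031.
  Product Clearance Extension: 696 days (within the 1227-day cap) → +696 days → 23 February 2033.
Expiry of referenced patent SV-231516:
  Base: filing + 25 years → 15 January 2031.
Terminal disclaimer: SV-784474 expires on the earlier of 23 February 2033 and 15 January 2031.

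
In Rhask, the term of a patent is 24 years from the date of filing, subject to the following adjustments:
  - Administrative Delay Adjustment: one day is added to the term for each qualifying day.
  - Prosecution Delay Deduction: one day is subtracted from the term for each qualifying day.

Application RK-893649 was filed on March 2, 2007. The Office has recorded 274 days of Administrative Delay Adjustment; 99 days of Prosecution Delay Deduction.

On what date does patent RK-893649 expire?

Base term: filing date + 24 years → 2 March 2031.
Administrative Delay Adjustment: +274 days → 1 December 2031.
Prosecution Delay Deduction: −99 days → 24 August 2031.

August 24, 2031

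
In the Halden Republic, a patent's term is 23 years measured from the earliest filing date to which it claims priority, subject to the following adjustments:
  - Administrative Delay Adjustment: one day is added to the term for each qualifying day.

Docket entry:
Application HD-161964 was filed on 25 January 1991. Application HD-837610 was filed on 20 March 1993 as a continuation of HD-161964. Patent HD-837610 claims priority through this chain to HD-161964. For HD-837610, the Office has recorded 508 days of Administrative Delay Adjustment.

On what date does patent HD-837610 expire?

Earliest priority filing: 25 January 1991.
Base term: 25 January 1991 + 23 years → 25 January 2014.
Administrative Delay Adjustment: +508 days → 17 June 2015.

June 17, 2015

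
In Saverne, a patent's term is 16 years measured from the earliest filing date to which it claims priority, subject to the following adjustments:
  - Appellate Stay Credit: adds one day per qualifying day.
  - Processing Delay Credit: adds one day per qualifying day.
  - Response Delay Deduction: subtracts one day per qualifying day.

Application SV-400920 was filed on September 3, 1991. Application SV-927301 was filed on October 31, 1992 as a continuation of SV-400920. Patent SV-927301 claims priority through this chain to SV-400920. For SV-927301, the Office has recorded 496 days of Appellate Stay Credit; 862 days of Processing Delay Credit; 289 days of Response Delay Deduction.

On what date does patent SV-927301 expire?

Earliest priority filing: 3 September 1991.
Base term: 3 September 1991 + 16 years → 3 September 2007.
Appellate Stay Credit: +496 days → 11 January 2009.
Processing Delay Credit: +862 days → 23 May 2011.
Response Delay Deduction: −289 days → 7 August 2010.

2010-08-07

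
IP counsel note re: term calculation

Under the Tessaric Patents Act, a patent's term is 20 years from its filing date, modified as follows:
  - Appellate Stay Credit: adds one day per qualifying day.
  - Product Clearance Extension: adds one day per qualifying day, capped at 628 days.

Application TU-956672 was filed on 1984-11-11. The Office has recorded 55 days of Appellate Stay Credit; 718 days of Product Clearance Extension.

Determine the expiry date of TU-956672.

2006-09-25

Base term: filing date + 20 years → 11 November 2004.
Appellate Stay Credit: +55 days → 5 January 2005.
Product Clearance Extension: 718 days claimed exceeds the 628-day cap, so +628 days → 25 September 2006.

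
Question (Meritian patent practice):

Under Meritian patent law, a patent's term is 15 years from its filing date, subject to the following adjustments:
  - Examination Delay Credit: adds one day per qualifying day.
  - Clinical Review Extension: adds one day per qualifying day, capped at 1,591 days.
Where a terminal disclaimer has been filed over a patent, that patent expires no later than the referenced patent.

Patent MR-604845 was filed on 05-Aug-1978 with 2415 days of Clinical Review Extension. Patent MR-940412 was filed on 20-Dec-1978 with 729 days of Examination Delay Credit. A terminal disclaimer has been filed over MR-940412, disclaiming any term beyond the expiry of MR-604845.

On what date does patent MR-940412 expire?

December 19, 1995

Natural term of MR-940412:
  Base: filing + 15 years → 20 December 1993.
  Examination Delay Credit: +729 days → 19 December 1995.
Expiry of referenced patent MR-604845:
  Base: filing + 15 years → 5 August 1993.
  Clinical Review Extension: 2415 days claimed exceeds the 1591-day cap, so +1591 days → 13 December 1997.
Terminal disclaimer: MR-940412 expires on the earlier of 19 December 1995 and 13 December 1997.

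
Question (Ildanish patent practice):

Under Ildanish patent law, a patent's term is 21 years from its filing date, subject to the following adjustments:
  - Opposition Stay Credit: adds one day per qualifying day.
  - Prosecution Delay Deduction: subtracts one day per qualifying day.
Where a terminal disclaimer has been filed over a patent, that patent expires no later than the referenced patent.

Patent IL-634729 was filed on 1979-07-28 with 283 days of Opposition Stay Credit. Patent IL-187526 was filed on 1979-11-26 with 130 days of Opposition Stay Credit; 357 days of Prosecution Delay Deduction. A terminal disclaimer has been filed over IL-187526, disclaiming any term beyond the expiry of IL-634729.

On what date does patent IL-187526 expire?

2000-04-13

Natural term of IL-187526:
  Base: filing + 21 years → 26 November 2000.
  Opposition Stay Credit: +130 days → 5 April 2001.
  Prosecution Delay Deduction: −357 days → 13 April 2000.
Expiry of referenced patent IL-634729:
  Base: filing + 21 years → 28 July 2000.
  Opposition Stay Credit: +283 days → 7 May 2001.
Terminal disclaimer: IL-187526 expires on the earlier of 13 April 2000 and 7 May 2001.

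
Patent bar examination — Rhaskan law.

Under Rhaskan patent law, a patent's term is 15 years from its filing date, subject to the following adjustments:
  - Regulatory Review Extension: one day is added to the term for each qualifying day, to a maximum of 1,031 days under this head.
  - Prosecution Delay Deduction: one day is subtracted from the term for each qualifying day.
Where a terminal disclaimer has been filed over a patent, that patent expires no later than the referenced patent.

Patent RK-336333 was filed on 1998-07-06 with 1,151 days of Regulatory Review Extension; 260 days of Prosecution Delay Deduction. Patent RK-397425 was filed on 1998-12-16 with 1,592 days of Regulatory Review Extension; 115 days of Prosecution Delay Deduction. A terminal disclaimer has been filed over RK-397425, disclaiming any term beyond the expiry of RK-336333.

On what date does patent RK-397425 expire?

Natural term of RK-397425:
  Base: filing + 15 years → 16 December 2013.
  Regulatory Review Extension: 1592 days claimed exceeds the 1031-day cap, so +1031 days → 12 October 2016.
  Prosecution Delay Deduction: −115 days → 19 June 2016.
Expiry of referenced patent RK-336333:
  Base: filing + 15 years → 6 July 2013.
  Regulatory Review Extension: 1151 days claimed exceeds the 1031-day cap, so +1031 days → 2 May 2016.
  Prosecution Delay Deduction: −260 days → 16 August 2015.
Terminal disclaimer: RK-397425 expires on the earlier of 19 June 2016 and 16 August 2015.

2015-08-16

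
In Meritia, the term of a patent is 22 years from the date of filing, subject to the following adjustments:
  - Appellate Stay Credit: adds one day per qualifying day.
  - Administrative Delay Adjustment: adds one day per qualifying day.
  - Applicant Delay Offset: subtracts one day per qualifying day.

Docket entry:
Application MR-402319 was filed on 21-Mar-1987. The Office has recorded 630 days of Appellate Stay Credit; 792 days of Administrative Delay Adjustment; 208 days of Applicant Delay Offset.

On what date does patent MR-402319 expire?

Base term: filing date + 22 years → 21 March 2009.
Appellate Stay Credit: +630 days → 11 December 2010.
Administrative Delay Adjustment: +792 days → 10 February 2013.
Applicant Delay Offset: −208 days → 17 July 2012.

2012-07-17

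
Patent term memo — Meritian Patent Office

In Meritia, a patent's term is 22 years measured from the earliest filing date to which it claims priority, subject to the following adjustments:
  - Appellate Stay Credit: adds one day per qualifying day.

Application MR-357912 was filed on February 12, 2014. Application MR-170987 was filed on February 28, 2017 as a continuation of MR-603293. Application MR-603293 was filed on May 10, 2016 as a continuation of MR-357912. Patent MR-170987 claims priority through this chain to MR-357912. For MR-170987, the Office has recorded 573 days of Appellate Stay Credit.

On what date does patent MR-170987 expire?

2037-09-07

Earliest priority filing: 12 February 2014.
Base term: 12 February 2014 + 22 years → 12 February 2036.
Appellate Stay Credit: +573 days → 7 September 2037.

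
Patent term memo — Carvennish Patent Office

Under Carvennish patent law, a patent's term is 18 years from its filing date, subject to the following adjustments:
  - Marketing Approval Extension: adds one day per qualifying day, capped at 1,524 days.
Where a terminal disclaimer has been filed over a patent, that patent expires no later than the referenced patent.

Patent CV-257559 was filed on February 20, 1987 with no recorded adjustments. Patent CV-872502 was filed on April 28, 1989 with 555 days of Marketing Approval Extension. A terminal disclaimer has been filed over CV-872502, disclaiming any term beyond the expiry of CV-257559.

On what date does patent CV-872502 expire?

February 20, 2005

Natural term of CV-872502:
  Base: filing + 18 years → 28 April 2007.
  Marketing Approval Extension: 555 days (within the 1524-day cap) → +555 days → 3 November 2008.
Expiry of referenced patent CV-257559:
  Base: filing + 18 years → 20 February 2005.
Terminal disclaimer: CV-872502 expires on the earlier of 3 November 2008 and 20 February 2005.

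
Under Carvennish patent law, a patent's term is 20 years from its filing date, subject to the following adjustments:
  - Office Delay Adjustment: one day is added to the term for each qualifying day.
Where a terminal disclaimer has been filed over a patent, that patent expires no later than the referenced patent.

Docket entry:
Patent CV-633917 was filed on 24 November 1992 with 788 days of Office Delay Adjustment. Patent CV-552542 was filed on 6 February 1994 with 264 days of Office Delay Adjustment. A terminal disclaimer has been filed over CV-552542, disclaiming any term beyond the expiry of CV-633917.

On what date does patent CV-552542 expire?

Natural term of CV-552542:
  Base: filing + 20 years → 6 February 2014.
  Office Delay Adjustment: +264 days → 28 October 2014.
Expiry of referenced patent CV-633917:
  Base: filing + 20 years → 24 November 2012.
  Office Delay Adjustment: +788 days → 21 January 2015.
Terminal disclaimer: CV-552542 expires on the earlier of 28 October 2014 and 21 January 2015.

2014-10-28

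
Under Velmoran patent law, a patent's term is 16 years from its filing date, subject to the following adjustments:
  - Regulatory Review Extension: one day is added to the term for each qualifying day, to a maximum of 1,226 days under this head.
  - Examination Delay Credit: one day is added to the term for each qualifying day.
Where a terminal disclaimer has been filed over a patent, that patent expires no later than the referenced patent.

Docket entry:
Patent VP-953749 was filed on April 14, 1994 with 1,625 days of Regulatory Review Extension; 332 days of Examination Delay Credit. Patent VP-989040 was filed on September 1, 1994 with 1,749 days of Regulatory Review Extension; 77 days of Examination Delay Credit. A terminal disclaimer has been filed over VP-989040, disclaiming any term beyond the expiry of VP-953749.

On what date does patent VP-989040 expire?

2014-03-27

Natural term of VP-989040:
  Base: filing + 16 years → 1 September 2010.
  Regulatory Review Extension: 1749 days claimed exceeds the 1226-day cap, so +1226 days → 9 January 2014.
  Examination Delay Credit: +77 days → 27 March 2014.
Expiry of referenced patent VP-953749:
  Base: filing + 16 years → 14 April 2010.
  Regulatory Review Extension: 1625 days claimed exceeds the 1226-day cap, so +1226 days → 22 August 2013.
  Examination Delay Credit: +332 days → 20 July 2014.
Terminal disclaimer: VP-989040 expires on the earlier of 27 March 2014 and 20 July 2014.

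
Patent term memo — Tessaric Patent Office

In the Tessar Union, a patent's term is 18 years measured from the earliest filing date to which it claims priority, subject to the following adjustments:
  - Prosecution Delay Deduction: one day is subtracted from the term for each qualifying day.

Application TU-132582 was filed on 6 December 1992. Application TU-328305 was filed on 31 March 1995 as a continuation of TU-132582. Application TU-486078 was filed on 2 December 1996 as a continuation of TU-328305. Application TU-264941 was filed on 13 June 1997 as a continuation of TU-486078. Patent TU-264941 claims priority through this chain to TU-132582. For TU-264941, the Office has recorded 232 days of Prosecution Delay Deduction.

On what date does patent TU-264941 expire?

2010-04-18

Earliest priority filing: 6 December 1992.
Base term: 6 December 1992 + 18 years → 6 December 2010.
Prosecution Delay Deduction: −232 days → 18 April 2010.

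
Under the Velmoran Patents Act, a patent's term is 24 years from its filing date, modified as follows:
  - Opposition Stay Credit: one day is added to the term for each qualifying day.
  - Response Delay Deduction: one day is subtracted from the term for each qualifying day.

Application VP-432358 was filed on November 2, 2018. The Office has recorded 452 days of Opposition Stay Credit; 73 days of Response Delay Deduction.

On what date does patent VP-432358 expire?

Base term: filing date + 24 years → 2 November 2042.
Opposition Stay Credit: +452 days → 28 January 2044.
Response Delay Deduction: −73 days → 16 November 2043.

November 16, 2043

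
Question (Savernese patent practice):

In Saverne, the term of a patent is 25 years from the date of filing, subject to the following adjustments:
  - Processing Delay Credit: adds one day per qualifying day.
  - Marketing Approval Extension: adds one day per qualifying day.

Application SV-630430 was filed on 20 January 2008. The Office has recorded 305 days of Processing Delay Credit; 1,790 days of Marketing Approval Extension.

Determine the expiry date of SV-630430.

Base term: filing date + 25 years → 20 January 2033.
Processing Delay Credit: +305 days → 21 November 2033.
Marketing Approval Extension: +1790 days → 16 October 2038.

October 16, 2038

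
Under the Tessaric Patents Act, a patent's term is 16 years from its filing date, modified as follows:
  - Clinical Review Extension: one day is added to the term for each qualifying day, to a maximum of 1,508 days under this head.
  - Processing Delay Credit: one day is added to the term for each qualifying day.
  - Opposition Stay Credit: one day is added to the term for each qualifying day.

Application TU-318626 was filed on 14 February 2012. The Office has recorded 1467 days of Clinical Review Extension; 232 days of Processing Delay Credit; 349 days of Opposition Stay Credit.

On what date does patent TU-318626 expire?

Base term: filing date + 16 years → 14 February 2028.
Clinical Review Extension: 1467 days (within the 1508-day cap) → +1467 days → 20 February 2032.
Processing Delay Credit: +232 days → 9 October 2032.
Opposition Stay Credit: +349 days → 23 September 2033.

2033-09-23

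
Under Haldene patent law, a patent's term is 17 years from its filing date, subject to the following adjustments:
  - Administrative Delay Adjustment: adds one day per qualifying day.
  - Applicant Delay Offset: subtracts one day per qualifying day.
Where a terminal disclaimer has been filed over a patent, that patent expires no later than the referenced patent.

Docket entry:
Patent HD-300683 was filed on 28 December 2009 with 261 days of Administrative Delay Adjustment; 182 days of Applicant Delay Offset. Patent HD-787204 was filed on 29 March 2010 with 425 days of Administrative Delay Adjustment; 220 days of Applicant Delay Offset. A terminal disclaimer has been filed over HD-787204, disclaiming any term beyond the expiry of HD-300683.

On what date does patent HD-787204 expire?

Natural term of HD-787204:
  Base: filing + 17 years → 29 March 2027.
  Administrative Delay Adjustment: +425 days → 27 May 2028.
  Applicant Delay Offset: −220 days → 20 October 2027.
Expiry of referenced patent HD-300683:
  Base: filing + 17 years → 28 December 2026.
  Administrative Delay Adjustment: +261 days → 15 September 2027.
  Applicant Delay Offset: −182 days → 17 March 2027.
Terminal disclaimer: HD-787204 expires on the earlier of 20 October 2027 and 17 March 2027.

2027-03-17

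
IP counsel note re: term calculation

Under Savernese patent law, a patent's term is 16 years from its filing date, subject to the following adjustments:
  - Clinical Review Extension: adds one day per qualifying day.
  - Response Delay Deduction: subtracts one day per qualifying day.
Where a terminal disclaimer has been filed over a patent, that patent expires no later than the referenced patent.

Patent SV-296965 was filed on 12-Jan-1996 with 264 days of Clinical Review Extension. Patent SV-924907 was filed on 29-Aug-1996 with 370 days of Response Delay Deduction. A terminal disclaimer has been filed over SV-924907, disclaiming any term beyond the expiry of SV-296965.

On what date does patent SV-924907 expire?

August 25, 2011

Natural term of SV-924907:
  Base: filing + 16 years → 29 August 2012.
  Response Delay Deduction: −370 days → 25 August 2011.
Expiry of referenced patent SV-296965:
  Base: filing + 16 years → 12 January 2012.
  Clinical Review Extension: +264 days → 2 October 2012.
Terminal disclaimer: SV-924907 expires on the earlier of 25 August 2011 and 2 October 2012.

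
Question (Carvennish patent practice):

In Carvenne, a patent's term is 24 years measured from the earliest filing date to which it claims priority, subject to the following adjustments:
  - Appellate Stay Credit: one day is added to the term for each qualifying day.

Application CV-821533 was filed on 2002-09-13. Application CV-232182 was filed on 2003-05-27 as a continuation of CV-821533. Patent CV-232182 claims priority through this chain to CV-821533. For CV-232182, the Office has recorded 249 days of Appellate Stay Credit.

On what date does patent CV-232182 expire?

Earliest priority filing: 13 September 2002.
Base term: 13 September 2002 + 24 years → 13 September 2026.
Appellate Stay Credit: +249 days → 20 May 2027.

May 20, 2027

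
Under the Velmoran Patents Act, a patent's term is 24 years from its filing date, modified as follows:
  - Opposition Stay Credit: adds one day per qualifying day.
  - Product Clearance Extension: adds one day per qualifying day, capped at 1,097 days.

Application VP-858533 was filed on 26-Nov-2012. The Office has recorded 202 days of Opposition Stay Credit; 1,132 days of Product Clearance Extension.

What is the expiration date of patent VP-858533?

2040-06-17

Base term: filing date + 24 years → 26 November 2036.
Opposition Stay Credit: +202 days → 16 June 2037.
Product Clearance Extension: 1132 days claimed exceeds the 1097-day cap, so +1097 days → 17 June 2040.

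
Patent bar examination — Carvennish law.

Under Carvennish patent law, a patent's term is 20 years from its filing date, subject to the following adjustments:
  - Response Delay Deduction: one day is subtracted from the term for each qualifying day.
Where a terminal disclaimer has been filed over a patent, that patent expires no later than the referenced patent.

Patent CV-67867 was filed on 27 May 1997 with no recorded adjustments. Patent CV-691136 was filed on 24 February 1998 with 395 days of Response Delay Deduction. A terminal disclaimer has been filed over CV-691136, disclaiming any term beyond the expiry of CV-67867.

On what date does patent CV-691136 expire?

2017-01-25

Natural term of CV-691136:
  Base: filing + 20 years → 24 February 2018.
  Response Delay Deduction: −395 days → 25 January 2017.
Expiry of referenced patent CV-67867:
  Base: filing + 20 years → 27 May 2017.
Terminal disclaimer: CV-691136 expires on the earlier of 25 January 2017 and 27 May 2017.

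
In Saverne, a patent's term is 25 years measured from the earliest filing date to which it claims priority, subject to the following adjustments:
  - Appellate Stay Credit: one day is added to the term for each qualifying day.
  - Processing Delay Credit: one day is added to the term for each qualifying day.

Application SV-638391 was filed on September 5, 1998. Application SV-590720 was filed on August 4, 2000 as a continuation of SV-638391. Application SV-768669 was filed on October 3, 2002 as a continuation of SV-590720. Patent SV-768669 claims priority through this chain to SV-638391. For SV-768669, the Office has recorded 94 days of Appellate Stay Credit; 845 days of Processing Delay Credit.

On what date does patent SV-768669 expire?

Earliest priority filing: 5 September 1998.
Base term: 5 September 1998 + 25 years → 5 September 2023.
Appellate Stay Credit: +94 days → 8 December 2023.
Processing Delay Credit: +845 days → 1 April 2026.

2026-04-01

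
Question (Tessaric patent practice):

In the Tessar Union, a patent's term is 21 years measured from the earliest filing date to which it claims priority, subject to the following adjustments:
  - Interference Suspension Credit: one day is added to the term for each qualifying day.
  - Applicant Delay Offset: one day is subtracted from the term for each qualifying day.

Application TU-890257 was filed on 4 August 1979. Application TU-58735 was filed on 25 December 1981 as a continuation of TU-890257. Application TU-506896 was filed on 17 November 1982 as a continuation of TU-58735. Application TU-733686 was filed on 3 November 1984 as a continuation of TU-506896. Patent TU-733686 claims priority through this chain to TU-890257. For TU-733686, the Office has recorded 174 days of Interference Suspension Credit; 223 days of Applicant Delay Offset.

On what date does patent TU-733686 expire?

June 16, 2000

Earliest priority filing: 4 August 1979.
Base term: 4 August 1979 + 21 years → 4 August 2000.
Interference Suspension Credit: +174 days → 25 January 2001.
Applicant Delay Offset: −223 days → 16 June 2000.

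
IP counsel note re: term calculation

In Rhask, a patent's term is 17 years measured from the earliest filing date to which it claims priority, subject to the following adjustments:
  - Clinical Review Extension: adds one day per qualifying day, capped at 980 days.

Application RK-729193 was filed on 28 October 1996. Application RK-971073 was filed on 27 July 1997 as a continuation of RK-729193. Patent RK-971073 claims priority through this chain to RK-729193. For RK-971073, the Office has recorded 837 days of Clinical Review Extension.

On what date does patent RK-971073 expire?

Earliest priority filing: 28 October 1996.
Base term: 28 October 1996 + 17 years → 28 October 2013.
Clinical Review Extension: 837 days (within the 980-day cap) → +837 days → 12 February 2016.

February 12, 2016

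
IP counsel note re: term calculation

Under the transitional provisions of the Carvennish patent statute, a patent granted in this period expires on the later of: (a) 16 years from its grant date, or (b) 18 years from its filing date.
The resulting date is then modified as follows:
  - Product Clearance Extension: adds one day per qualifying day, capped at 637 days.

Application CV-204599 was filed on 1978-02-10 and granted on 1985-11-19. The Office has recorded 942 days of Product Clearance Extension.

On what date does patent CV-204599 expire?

(a) grant + 16 years → 19 November 2001.
(b) filing + 18 years → 10 February 1996.
Later of the two: 19 November 2001.
Product Clearance Extension: 942 days claimed exceeds the 637-day cap, so +637 days → 18 August 2003.

2003-08-18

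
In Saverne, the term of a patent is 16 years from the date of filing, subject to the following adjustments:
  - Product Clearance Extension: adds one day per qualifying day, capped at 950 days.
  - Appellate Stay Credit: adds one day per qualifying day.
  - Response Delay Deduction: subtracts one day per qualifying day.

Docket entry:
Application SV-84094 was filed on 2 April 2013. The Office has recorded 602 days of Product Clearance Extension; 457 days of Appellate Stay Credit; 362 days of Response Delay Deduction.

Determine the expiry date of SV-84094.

Base term: filing date + 16 years → 2 April 2029.
Product Clearance Extension: 602 days (within the 950-day cap) → +602 days → 25 November 2030.
Appellate Stay Credit: +457 days → 25 February 2032.
Response Delay Deduction: −362 days → 28 February 2031.

February 28, 2031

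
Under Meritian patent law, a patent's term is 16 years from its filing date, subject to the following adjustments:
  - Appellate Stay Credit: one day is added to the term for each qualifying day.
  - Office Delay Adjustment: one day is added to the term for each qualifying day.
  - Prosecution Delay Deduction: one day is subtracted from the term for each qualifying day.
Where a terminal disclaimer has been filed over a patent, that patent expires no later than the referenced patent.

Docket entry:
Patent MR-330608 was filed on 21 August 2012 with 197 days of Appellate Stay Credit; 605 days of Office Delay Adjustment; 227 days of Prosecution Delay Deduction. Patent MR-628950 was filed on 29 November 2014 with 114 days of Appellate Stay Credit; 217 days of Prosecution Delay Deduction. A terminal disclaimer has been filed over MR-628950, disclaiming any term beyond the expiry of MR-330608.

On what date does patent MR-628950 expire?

2030-03-19

Natural term of MR-628950:
  Base: filing + 16 years → 29 November 2030.
  Appellate Stay Credit: +114 days → 23 March 2031.
  Prosecution Delay Deduction: −217 days → 18 August 2030.
Expiry of referenced patent MR-330608:
  Base: filing + 16 years → 21 August 2028.
  Appellate Stay Credit: +197 days → 6 March 2029.
  Office Delay Adjustment: +605 days → 1 November 2030.
  Prosecution Delay Deduction: −227 days → 19 March 2030.
Terminal disclaimer: MR-628950 expires on the earlier of 18 August 2030 and 19 March 2030.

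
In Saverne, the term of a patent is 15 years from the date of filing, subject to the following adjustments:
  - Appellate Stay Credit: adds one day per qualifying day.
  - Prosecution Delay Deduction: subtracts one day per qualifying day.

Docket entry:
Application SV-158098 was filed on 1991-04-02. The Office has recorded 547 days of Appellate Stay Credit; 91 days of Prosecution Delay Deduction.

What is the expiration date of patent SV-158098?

2007-07-02

Base term: filing date + 15 years → 2 April 2006.
Appellate Stay Credit: +547 days → 1 October 2007.
Prosecution Delay Deduction: −91 days → 2 July 2007.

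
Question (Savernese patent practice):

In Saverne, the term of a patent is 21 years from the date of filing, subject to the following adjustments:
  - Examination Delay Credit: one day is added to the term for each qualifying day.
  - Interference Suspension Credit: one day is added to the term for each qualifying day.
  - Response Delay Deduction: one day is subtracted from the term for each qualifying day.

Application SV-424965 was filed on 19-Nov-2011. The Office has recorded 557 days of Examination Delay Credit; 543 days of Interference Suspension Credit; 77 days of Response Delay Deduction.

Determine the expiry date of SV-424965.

2035-09-08

Base term: filing date + 21 years → 19 November 2032.
Examination Delay Credit: +557 days → 30 May 2034.
Interference Suspension Credit: +543 days → 24 November 2035.
Response Delay Deduction: −77 days → 8 September 2035.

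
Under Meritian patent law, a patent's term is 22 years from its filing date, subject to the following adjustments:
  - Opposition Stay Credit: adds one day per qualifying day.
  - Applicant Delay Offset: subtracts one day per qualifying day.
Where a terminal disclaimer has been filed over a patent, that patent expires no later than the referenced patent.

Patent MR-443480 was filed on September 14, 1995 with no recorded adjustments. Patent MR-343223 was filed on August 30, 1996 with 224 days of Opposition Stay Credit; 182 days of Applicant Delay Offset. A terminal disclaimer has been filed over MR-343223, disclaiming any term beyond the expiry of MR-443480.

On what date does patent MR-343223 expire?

Natural term of MR-343223:
  Base: filing + 22 years → 30 August 2018.
  Opposition Stay Credit: +224 days → 11 April 2019.
  Applicant Delay Offset: −182 days → 11 October 2018.
Expiry of referenced patent MR-443480:
  Base: filing + 22 years → 14 September 2017.
Terminal disclaimer: MR-343223 expires on the earlier of 11 October 2018 and 14 September 2017.

September 14, 2017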